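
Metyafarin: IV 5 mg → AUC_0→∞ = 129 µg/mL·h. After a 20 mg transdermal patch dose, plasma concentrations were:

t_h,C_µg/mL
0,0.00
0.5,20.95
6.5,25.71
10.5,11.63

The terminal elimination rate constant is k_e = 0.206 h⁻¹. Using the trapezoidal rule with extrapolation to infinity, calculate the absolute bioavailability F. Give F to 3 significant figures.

F = 0.536

Trapezoidal AUC_0→10.5 (transdermal patch):
  [0→0.5]: (0.00+20.95)/2 × 0.5 = 5.2375
  [0.5→6.5]: (20.95+25.71)/2 × 6 = 139.98
  [6.5→10.5]: (25.71+11.63)/2 × 4 = 74.68
  Sum = 219.8975 µg/mL·h
Tail: C_last/k_e = 11.63/0.206 = 56.456
AUC_0→∞ (transdermal patch) = 219.8975 + 56.456 = 276.3535 µg/mL·h
F = (AUC_ev/D_ev)/(AUC_iv/D_iv) = (276.3535/20)/(129/5) = 13.817675/25.8 = 0.5356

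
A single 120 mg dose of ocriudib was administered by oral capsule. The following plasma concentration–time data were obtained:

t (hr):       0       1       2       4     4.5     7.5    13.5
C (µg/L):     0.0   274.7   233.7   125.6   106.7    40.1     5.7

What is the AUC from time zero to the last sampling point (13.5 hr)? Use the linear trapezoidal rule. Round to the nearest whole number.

Trapezoidal AUC_0→13.5:
  [0→1]: (0.0+274.7)/2 × 1 = 137.35
  [1→2]: (274.7+233.7)/2 × 1 = 254.2
  [2→4]: (233.7+125.6)/2 × 2 = 359.3
  [4→4.5]: (125.6+106.7)/2 × 0.5 = 58.075
  [4.5→7.5]: (106.7+40.1)/2 × 3 = 220.2
  [7.5→13.5]: (40.1+5.7)/2 × 6 = 137.4
  Sum = 1166.525 µg/L·hr

AUC = 1167 µg/L·hr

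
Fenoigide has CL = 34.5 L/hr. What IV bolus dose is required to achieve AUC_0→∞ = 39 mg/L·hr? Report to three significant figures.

Dose_iv = CL × AUC_0→∞
     = 34.5 × 39 = 1345.5 mg

Dose = 1350 mg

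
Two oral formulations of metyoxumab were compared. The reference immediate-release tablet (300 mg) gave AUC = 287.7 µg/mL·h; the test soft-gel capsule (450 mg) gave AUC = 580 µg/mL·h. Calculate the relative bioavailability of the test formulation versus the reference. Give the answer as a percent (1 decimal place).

F_rel = 134.4%

F_rel = (AUC_test/D_test) / (AUC_ref/D_ref)
      = (580/450) / (287.7/300)
      = 1.28889 / 0.959 = 1.3440 = 134.40%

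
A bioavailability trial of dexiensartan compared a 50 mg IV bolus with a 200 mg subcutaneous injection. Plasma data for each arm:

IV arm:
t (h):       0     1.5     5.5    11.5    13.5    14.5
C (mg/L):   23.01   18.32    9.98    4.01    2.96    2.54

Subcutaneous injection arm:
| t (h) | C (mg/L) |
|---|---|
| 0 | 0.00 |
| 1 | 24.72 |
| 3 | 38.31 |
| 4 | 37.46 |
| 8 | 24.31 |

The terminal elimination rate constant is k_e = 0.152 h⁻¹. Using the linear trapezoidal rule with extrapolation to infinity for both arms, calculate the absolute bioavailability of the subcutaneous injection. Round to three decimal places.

F = 0.636

Trapezoidal AUC_0→14.5 (IV):
  [0→1.5]: (23.01+18.32)/2 × 1.5 = 30.9975
  [1.5→5.5]: (18.32+9.98)/2 × 4 = 56.6
  [5.5→11.5]: (9.98+4.01)/2 × 6 = 41.97
  [11.5→13.5]: (4.01+2.96)/2 × 2 = 6.97
  [13.5→14.5]: (2.96+2.54)/2 × 1 = 2.75
  Sum = 139.2875 mg/L·h
IV tail: 2.54/0.152 = 16.711; AUC_iv,0→∞ = 139.2875 + 16.711 = 155.9985 mg/L·h
Trapezoidal AUC_0→8 (subcutaneous injection):
  [0→1]: (0.00+24.72)/2 × 1 = 12.36
  [1→3]: (24.72+38.31)/2 × 2 = 63.03
  [3→4]: (38.31+37.46)/2 × 1 = 37.885
  [4→8]: (37.46+24.31)/2 × 4 = 123.54
  Sum = 236.815 mg/L·h
subcutaneous injection tail: 24.31/0.152 = 159.934; AUC_ev,0→∞ = 236.815 + 159.934 = 396.749 mg/L·h
F = (AUC_ev/D_ev)/(AUC_iv/D_iv) = (396.749/200)/(155.9985/50) = 1.983745/3.11997 = 0.6358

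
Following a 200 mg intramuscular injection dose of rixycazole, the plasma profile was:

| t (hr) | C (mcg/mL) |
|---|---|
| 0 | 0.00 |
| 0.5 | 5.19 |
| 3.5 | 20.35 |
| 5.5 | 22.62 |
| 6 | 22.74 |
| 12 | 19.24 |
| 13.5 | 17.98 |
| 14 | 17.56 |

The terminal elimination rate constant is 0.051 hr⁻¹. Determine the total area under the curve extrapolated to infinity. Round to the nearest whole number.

AUC = 601 mcg/mL·hr

Trapezoidal AUC_0→14:
  [0→0.5]: (0.00+5.19)/2 × 0.5 = 1.2975
  [0.5→3.5]: (5.19+20.35)/2 × 3 = 38.31
  [3.5→5.5]: (20.35+22.62)/2 × 2 = 42.97
  [5.5→6]: (22.62+22.74)/2 × 0.5 = 11.34
  [6→12]: (22.74+19.24)/2 × 6 = 125.94
  [12→13.5]: (19.24+17.98)/2 × 1.5 = 27.915
  [13.5→14]: (17.98+17.56)/2 × 0.5 = 8.885
  Sum = 256.6575 mcg/mL·hr
Extrapolated tail: C_last / k_e = 17.56 / 0.051 = 344.314
AUC_0→∞ = 256.6575 + 344.314 = 600.9715 mcg/mL·hr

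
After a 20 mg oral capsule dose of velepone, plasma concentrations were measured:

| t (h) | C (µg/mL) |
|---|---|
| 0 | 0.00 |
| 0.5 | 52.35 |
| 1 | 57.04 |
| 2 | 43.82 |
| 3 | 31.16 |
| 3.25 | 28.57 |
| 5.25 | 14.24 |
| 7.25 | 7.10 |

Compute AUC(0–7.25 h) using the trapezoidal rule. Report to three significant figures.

AUC = 200 µg/mL·h

Trapezoidal AUC_0→7.25:
  [0→0.5]: (0.00+52.35)/2 × 0.5 = 13.0875
  [0.5→1]: (52.35+57.04)/2 × 0.5 = 27.3475
  [1→2]: (57.04+43.82)/2 × 1 = 50.43
  [2→3]: (43.82+31.16)/2 × 1 = 37.49
  [3→3.25]: (31.16+28.57)/2 × 0.25 = 7.46625
  [3.25→5.25]: (28.57+14.24)/2 × 2 = 42.81
  [5.25→7.25]: (14.24+7.10)/2 × 2 = 21.34
  Sum = 199.97125 µg/mL·h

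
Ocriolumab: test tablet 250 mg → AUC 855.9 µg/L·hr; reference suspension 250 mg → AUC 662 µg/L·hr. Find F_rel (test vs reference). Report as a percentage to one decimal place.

F_rel = (AUC_test/D_test) / (AUC_ref/D_ref)
      = (855.9/250) / (662/250)
      = 3.4236 / 2.648 = 1.2929 = 129.29%

F_rel = 129.3%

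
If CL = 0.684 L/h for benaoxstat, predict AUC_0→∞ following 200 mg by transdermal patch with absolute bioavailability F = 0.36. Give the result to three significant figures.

AUC_0→∞ = F × Dose / CL
        = 0.36 × 200 / 0.684 = 105.263 mg/L·h

AUC = 105 mg/L·h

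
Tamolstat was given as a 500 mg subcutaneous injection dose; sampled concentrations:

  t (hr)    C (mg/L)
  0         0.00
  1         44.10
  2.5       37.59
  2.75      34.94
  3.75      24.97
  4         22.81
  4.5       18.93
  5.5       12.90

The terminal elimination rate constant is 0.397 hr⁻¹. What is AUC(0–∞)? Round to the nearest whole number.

Trapezoidal AUC_0→5.5:
  [0→1]: (0.00+44.10)/2 × 1 = 22.05
  [1→2.5]: (44.10+37.59)/2 × 1.5 = 61.2675
  [2.5→2.75]: (37.59+34.94)/2 × 0.25 = 9.06625
  [2.75→3.75]: (34.94+24.97)/2 × 1 = 29.955
  [3.75→4]: (24.97+22.81)/2 × 0.25 = 5.9725
  [4→4.5]: (22.81+18.93)/2 × 0.5 = 10.435
  [4.5→5.5]: (18.93+12.90)/2 × 1 = 15.915
  Sum = 154.66125 mg/L·hr
Extrapolated tail: C_last / k_e = 12.90 / 0.397 = 32.494
AUC_0→∞ = 154.66125 + 32.494 = 187.15525 mg/L·hr

AUC = 187 mg/L·hr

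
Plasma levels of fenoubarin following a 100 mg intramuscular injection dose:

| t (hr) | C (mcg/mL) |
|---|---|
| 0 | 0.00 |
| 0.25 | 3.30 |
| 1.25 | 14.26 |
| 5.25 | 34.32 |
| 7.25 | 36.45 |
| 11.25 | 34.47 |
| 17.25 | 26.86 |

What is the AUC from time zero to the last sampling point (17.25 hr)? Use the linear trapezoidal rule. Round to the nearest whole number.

AUC = 503 mcg/mL·hr

Trapezoidal AUC_0→17.25:
  [0→0.25]: (0.00+3.30)/2 × 0.25 = 0.4125
  [0.25→1.25]: (3.30+14.26)/2 × 1 = 8.78
  [1.25→5.25]: (14.26+34.32)/2 × 4 = 97.16
  [5.25→7.25]: (34.32+36.45)/2 × 2 = 70.77
  [7.25→11.25]: (36.45+34.47)/2 × 4 = 141.84
  [11.25→17.25]: (34.47+26.86)/2 × 6 = 183.99
  Sum = 502.9525 mcg/mL·hr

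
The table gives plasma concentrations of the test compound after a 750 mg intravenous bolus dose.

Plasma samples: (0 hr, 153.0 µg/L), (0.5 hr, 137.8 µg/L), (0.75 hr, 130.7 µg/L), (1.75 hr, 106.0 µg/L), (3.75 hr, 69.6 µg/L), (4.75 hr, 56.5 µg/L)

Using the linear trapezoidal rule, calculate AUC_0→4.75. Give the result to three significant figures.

Trapezoidal AUC_0→4.75:
  [0→0.5]: (153.0+137.8)/2 × 0.5 = 72.7
  [0.5→0.75]: (137.8+130.7)/2 × 0.25 = 33.5625
  [0.75→1.75]: (130.7+106.0)/2 × 1 = 118.35
  [1.75→3.75]: (106.0+69.6)/2 × 2 = 175.6
  [3.75→4.75]: (69.6+56.5)/2 × 1 = 63.05
  Sum = 463.2625 µg/L·hr

AUC = 463 µg/L·hr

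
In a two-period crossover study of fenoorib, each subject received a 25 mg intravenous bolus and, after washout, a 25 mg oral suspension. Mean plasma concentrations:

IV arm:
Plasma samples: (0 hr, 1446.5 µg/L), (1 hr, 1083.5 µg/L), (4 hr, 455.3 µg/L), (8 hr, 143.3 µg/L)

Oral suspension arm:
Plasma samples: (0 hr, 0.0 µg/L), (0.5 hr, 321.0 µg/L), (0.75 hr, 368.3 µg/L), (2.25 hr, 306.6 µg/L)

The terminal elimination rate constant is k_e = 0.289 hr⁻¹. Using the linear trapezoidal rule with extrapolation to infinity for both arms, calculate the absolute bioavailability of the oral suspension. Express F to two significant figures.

F = 0.33

Trapezoidal AUC_0→8 (IV):
  [0→1]: (1446.5+1083.5)/2 × 1 = 1265.0
  [1→4]: (1083.5+455.3)/2 × 3 = 2308.2
  [4→8]: (455.3+143.3)/2 × 4 = 1197.2
  Sum = 4770.4 µg/L·hr
IV tail: 143.3/0.289 = 495.848; AUC_iv,0→∞ = 4770.4 + 495.848 = 5266.248 µg/L·hr
Trapezoidal AUC_0→2.25 (oral suspension):
  [0→0.5]: (0.0+321.0)/2 × 0.5 = 80.25
  [0.5→0.75]: (321.0+368.3)/2 × 0.25 = 86.1625
  [0.75→2.25]: (368.3+306.6)/2 × 1.5 = 506.175
  Sum = 672.5875 µg/L·hr
oral suspension tail: 306.6/0.289 = 1060.900; AUC_ev,0→∞ = 672.5875 + 1060.900 = 1733.4875 µg/L·hr
F = (AUC_ev/D_ev)/(AUC_iv/D_iv) = (1733.4875/25)/(5266.248/25) = 69.3395/210.64992 = 0.3292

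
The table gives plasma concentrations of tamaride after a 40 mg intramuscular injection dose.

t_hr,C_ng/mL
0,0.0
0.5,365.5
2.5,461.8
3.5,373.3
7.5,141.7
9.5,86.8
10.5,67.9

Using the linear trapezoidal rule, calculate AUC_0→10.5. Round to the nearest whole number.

Trapezoidal AUC_0→10.5:
  [0→0.5]: (0.0+365.5)/2 × 0.5 = 91.375
  [0.5→2.5]: (365.5+461.8)/2 × 2 = 827.3
  [2.5→3.5]: (461.8+373.3)/2 × 1 = 417.55
  [3.5→7.5]: (373.3+141.7)/2 × 4 = 1030.0
  [7.5→9.5]: (141.7+86.8)/2 × 2 = 228.5
  [9.5→10.5]: (86.8+67.9)/2 × 1 = 77.35
  Sum = 2672.075 ng/mL·hr

AUC = 2672 ng/mL·hr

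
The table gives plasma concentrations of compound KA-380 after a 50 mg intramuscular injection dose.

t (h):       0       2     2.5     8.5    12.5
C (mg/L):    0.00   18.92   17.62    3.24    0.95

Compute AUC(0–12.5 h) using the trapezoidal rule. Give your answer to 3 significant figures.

AUC = 99.0 mg/L·h

Trapezoidal AUC_0→12.5:
  [0→2]: (0.00+18.92)/2 × 2 = 18.92
  [2→2.5]: (18.92+17.62)/2 × 0.5 = 9.135
  [2.5→8.5]: (17.62+3.24)/2 × 6 = 62.58
  [8.5→12.5]: (3.24+0.95)/2 × 4 = 8.38
  Sum = 99.015 mg/L·h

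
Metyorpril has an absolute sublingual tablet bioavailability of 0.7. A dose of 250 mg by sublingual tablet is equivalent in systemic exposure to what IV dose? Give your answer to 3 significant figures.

Systemic exposure from an extravascular dose = F × D_ev, so the equivalent IV dose is F × D_ev.
D_iv = F × D_ev = 0.7 × 250 = 175 mg

D_iv = 175 mg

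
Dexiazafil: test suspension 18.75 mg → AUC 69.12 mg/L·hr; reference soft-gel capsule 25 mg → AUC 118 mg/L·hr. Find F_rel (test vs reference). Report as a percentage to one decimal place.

F_rel = 78.1%

F_rel = (AUC_test/D_test) / (AUC_ref/D_ref)
      = (69.12/18.75) / (118/25)
      = 3.6864 / 4.72 = 0.7810 = 78.10%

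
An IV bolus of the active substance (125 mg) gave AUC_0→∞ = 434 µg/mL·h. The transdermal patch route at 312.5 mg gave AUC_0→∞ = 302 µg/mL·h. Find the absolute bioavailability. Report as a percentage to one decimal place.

F = (AUC_ev / D_ev) / (AUC_iv / D_iv)
  = (302/312.5) / (434/125)
  = 0.9664 / 3.472 = 0.2783
  = 27.83%

F = 27.8%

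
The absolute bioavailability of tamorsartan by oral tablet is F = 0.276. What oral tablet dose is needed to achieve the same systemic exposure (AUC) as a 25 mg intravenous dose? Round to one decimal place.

D_oral = 90.6 mg

For equal systemic exposure: F × D_ev = D_iv
D_ev = D_iv / F = 25 / 0.276 = 90.5797 mg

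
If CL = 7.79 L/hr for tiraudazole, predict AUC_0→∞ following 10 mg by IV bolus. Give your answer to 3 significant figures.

AUC_0→∞ = Dose_iv / CL
        = 10 / 7.79 = 1.2837 mg/L·hr

AUC = 1.28 mg/L·hr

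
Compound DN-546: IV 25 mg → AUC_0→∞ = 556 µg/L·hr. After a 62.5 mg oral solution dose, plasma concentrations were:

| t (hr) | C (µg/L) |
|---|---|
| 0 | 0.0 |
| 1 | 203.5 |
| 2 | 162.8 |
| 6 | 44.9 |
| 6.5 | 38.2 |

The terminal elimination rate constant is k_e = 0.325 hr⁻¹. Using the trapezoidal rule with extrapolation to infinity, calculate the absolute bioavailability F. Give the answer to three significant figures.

F = 0.603

Trapezoidal AUC_0→6.5 (oral solution):
  [0→1]: (0.0+203.5)/2 × 1 = 101.75
  [1→2]: (203.5+162.8)/2 × 1 = 183.15
  [2→6]: (162.8+44.9)/2 × 4 = 415.4
  [6→6.5]: (44.9+38.2)/2 × 0.5 = 20.775
  Sum = 721.075 µg/L·hr
Tail: C_last/k_e = 38.2/0.325 = 117.538
AUC_0→∞ (oral solution) = 721.075 + 117.538 = 838.613 µg/L·hr
F = (AUC_ev/D_ev)/(AUC_iv/D_iv) = (838.613/62.5)/(556/25) = 13.417808/22.24 = 0.6033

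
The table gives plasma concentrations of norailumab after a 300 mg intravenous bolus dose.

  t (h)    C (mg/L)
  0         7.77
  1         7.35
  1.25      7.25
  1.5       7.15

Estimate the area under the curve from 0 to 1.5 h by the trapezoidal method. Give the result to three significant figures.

AUC = 11.2 mg/L·h

Trapezoidal AUC_0→1.5:
  [0→1]: (7.77+7.35)/2 × 1 = 7.56
  [1→1.25]: (7.35+7.25)/2 × 0.25 = 1.825
  [1.25→1.5]: (7.25+7.15)/2 × 0.25 = 1.8
  Sum = 11.185 mg/L·h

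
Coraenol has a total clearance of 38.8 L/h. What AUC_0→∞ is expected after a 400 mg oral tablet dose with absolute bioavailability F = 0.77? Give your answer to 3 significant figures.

AUC = 7.94 mg/L·h

AUC_0→∞ = F × Dose / CL
        = 0.77 × 400 / 38.8 = 7.93814 mg/L·h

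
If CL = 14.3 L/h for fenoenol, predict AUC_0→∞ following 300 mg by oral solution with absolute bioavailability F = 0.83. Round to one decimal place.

AUC_0→∞ = F × Dose / CL
        = 0.83 × 300 / 14.3 = 17.4126 mg/L·h

AUC = 17.4 mg/L·h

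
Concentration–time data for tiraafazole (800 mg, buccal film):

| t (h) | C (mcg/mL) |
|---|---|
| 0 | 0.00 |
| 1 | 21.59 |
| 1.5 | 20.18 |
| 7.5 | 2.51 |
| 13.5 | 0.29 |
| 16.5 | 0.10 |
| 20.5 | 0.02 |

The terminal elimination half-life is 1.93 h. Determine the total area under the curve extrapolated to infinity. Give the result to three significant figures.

AUC = 98.6 mcg/mL·h

Trapezoidal AUC_0→20.5:
  [0→1]: (0.00+21.59)/2 × 1 = 10.795
  [1→1.5]: (21.59+20.18)/2 × 0.5 = 10.4425
  [1.5→7.5]: (20.18+2.51)/2 × 6 = 68.07
  [7.5→13.5]: (2.51+0.29)/2 × 6 = 8.4
  [13.5→16.5]: (0.29+0.10)/2 × 3 = 0.585
  [16.5→20.5]: (0.10+0.02)/2 × 4 = 0.24
  Sum = 98.5325 mcg/mL·h
k_e = ln2 / t½ = 0.693147 / 1.93 = 0.3591 h^-1
Extrapolated tail: C_last / k_e = 0.02 / 0.3591 = 0.056
AUC_0→∞ = 98.5325 + 0.056 = 98.5885 mcg/mL·h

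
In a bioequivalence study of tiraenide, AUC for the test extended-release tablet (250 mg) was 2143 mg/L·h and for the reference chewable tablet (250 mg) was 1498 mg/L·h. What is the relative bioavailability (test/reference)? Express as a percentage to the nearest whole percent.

F_rel = 143%

F_rel = (AUC_test/D_test) / (AUC_ref/D_ref)
      = (2143/250) / (1498/250)
      = 8.572 / 5.992 = 1.4306 = 143.06%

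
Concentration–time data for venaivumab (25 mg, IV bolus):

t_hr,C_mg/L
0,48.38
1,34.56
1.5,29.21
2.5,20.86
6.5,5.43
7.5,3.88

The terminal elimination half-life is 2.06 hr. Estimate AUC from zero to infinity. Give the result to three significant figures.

AUC = 151 mg/L·hr

Trapezoidal AUC_0→7.5:
  [0→1]: (48.38+34.56)/2 × 1 = 41.47
  [1→1.5]: (34.56+29.21)/2 × 0.5 = 15.9425
  [1.5→2.5]: (29.21+20.86)/2 × 1 = 25.035
  [2.5→6.5]: (20.86+5.43)/2 × 4 = 52.58
  [6.5→7.5]: (5.43+3.88)/2 × 1 = 4.655
  Sum = 139.6825 mg/L·hr
k_e = ln2 / t½ = 0.693147 / 2.06 = 0.3365 hr^-1
Extrapolated tail: C_last / k_e = 3.88 / 0.3365 = 11.530
AUC_0→∞ = 139.6825 + 11.530 = 151.2125 mg/L·hr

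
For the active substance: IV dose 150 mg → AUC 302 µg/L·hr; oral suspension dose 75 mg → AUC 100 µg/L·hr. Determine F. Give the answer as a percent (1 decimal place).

F = 66.2%

F = (AUC_ev / D_ev) / (AUC_iv / D_iv)
  = (100/75) / (302/150)
  = 1.33333 / 2.01333 = 0.6623
  = 66.23%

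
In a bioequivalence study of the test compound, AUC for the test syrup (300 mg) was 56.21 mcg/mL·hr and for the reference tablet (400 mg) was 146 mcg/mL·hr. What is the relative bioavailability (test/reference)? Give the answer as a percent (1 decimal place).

F_rel = 51.3%

F_rel = (AUC_test/D_test) / (AUC_ref/D_ref)
      = (56.21/300) / (146/400)
      = 0.187367 / 0.365 = 0.5133 = 51.33%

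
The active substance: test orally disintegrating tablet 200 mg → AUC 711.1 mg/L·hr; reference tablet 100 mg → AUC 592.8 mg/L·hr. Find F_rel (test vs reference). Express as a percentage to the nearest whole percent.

F_rel = (AUC_test/D_test) / (AUC_ref/D_ref)
      = (711.1/200) / (592.8/100)
      = 3.5555 / 5.928 = 0.5998 = 59.98%

F_rel = 60%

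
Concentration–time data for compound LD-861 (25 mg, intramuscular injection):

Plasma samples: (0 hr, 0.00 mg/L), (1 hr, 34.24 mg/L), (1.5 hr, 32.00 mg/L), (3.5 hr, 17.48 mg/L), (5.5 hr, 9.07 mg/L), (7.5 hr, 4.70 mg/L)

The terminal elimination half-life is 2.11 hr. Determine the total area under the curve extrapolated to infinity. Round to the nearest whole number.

Trapezoidal AUC_0→7.5:
  [0→1]: (0.00+34.24)/2 × 1 = 17.12
  [1→1.5]: (34.24+32.00)/2 × 0.5 = 16.56
  [1.5→3.5]: (32.00+17.48)/2 × 2 = 49.48
  [3.5→5.5]: (17.48+9.07)/2 × 2 = 26.55
  [5.5→7.5]: (9.07+4.70)/2 × 2 = 13.77
  Sum = 123.48 mg/L·hr
k_e = ln2 / t½ = 0.693147 / 2.11 = 0.3285 hr^-1
Extrapolated tail: C_last / k_e = 4.70 / 0.3285 = 14.307
AUC_0→∞ = 123.48 + 14.307 = 137.787 mg/L·hr

AUC = 138 mg/L·hr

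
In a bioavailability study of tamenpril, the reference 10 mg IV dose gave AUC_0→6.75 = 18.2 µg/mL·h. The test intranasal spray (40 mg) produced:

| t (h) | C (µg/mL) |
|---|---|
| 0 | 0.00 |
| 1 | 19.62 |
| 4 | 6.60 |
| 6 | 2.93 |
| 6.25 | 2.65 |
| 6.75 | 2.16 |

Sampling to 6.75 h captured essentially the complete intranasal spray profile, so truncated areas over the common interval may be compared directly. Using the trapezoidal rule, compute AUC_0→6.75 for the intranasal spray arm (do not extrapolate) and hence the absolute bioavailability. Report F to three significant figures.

F = 0.832

Trapezoidal AUC_0→6.75 (intranasal spray):
  [0→1]: (0.00+19.62)/2 × 1 = 9.81
  [1→4]: (19.62+6.60)/2 × 3 = 39.33
  [4→6]: (6.60+2.93)/2 × 2 = 9.53
  [6→6.25]: (2.93+2.65)/2 × 0.25 = 0.6975
  [6.25→6.75]: (2.65+2.16)/2 × 0.5 = 1.2025
  Sum = 60.57 µg/mL·h
F = (AUC_ev/D_ev)/(AUC_iv/D_iv) = (60.57/40)/(18.2/10) = 1.51425/1.82 = 0.8320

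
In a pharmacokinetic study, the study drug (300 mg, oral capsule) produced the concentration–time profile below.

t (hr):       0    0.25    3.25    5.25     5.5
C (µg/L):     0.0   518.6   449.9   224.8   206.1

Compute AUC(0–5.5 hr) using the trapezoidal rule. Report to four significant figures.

AUC = 2246 µg/L·hr

Trapezoidal AUC_0→5.5:
  [0→0.25]: (0.0+518.6)/2 × 0.25 = 64.825
  [0.25→3.25]: (518.6+449.9)/2 × 3 = 1452.75
  [3.25→5.25]: (449.9+224.8)/2 × 2 = 674.7
  [5.25→5.5]: (224.8+206.1)/2 × 0.25 = 53.8625
  Sum = 2246.1375 µg/L·hr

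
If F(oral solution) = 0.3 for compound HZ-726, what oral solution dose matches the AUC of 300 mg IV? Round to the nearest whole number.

D_oral = 1000 mg

For equal systemic exposure: F × D_ev = D_iv
D_ev = D_iv / F = 300 / 0.3 = 1000 mg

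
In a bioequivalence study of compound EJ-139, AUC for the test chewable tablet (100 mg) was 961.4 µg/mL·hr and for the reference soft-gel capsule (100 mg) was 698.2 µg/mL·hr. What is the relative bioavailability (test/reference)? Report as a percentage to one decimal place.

F_rel = 137.7%

F_rel = (AUC_test/D_test) / (AUC_ref/D_ref)
      = (961.4/100) / (698.2/100)
      = 9.614 / 6.982 = 1.3770 = 137.70%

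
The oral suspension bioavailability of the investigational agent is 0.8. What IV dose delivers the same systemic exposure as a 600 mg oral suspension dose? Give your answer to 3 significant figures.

Systemic exposure from an extravascular dose = F × D_ev, so the equivalent IV dose is F × D_ev.
D_iv = F × D_ev = 0.8 × 600 = 480 mg

D_iv = 480 mg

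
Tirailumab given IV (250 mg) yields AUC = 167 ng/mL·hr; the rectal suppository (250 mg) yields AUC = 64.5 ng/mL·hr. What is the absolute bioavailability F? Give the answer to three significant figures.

F = 0.386

F = (AUC_ev / D_ev) / (AUC_iv / D_iv)
  = (64.5/250) / (167/250)
  = 0.258 / 0.668 = 0.3862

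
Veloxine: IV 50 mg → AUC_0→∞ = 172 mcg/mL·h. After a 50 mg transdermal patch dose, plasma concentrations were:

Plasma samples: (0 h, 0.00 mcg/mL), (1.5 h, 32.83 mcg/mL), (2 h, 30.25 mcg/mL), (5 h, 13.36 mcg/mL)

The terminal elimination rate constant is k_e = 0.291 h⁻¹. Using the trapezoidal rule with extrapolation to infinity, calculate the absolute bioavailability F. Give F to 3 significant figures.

F = 0.882

Trapezoidal AUC_0→5 (transdermal patch):
  [0→1.5]: (0.00+32.83)/2 × 1.5 = 24.6225
  [1.5→2]: (32.83+30.25)/2 × 0.5 = 15.77
  [2→5]: (30.25+13.36)/2 × 3 = 65.415
  Sum = 105.8075 mcg/mL·h
Tail: C_last/k_e = 13.36/0.291 = 45.911
AUC_0→∞ (transdermal patch) = 105.8075 + 45.911 = 151.7185 mcg/mL·h
F = (AUC_ev/D_ev)/(AUC_iv/D_iv) = (151.7185/50)/(172/50) = 3.03437/3.44 = 0.8821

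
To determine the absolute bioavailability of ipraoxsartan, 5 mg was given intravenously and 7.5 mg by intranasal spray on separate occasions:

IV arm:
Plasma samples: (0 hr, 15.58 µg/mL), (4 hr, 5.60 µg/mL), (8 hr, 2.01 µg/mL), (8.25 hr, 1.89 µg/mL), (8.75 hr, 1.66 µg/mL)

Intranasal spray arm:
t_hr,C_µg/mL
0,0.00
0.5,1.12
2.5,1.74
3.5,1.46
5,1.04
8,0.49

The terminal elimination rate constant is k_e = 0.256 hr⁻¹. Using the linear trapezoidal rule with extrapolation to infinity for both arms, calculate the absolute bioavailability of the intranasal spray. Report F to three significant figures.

F = 0.110

Trapezoidal AUC_0→8.75 (IV):
  [0→4]: (15.58+5.60)/2 × 4 = 42.36
  [4→8]: (5.60+2.01)/2 × 4 = 15.22
  [8→8.25]: (2.01+1.89)/2 × 0.25 = 0.4875
  [8.25→8.75]: (1.89+1.66)/2 × 0.5 = 0.8875
  Sum = 58.955 µg/mL·hr
IV tail: 1.66/0.256 = 6.484; AUC_iv,0→∞ = 58.955 + 6.484 = 65.439 µg/mL·hr
Trapezoidal AUC_0→8 (intranasal spray):
  [0→0.5]: (0.00+1.12)/2 × 0.5 = 0.28
  [0.5→2.5]: (1.12+1.74)/2 × 2 = 2.86
  [2.5→3.5]: (1.74+1.46)/2 × 1 = 1.6
  [3.5→5]: (1.46+1.04)/2 × 1.5 = 1.875
  [5→8]: (1.04+0.49)/2 × 3 = 2.295
  Sum = 8.91 µg/mL·hr
intranasal spray tail: 0.49/0.256 = 1.914; AUC_ev,0→∞ = 8.91 + 1.914 = 10.824 µg/mL·hr
F = (AUC_ev/D_ev)/(AUC_iv/D_iv) = (10.824/7.5)/(65.439/5) = 1.4432/13.0878 = 0.1103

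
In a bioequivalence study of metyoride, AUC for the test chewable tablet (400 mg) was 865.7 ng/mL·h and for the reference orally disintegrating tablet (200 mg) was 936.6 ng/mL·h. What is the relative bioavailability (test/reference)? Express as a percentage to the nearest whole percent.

F_rel = 46%

F_rel = (AUC_test/D_test) / (AUC_ref/D_ref)
      = (865.7/400) / (936.6/200)
      = 2.16425 / 4.683 = 0.4622 = 46.22%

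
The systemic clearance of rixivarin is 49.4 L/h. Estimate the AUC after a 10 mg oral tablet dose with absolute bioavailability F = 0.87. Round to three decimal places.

AUC = 0.176 mg/L·h

AUC_0→∞ = F × Dose / CL
        = 0.87 × 10 / 49.4 = 0.176113 mg/L·h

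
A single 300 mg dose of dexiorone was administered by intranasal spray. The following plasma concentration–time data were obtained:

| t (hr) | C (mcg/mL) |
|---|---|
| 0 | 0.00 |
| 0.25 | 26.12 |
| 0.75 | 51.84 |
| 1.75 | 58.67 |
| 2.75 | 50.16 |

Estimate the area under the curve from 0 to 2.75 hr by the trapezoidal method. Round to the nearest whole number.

Trapezoidal AUC_0→2.75:
  [0→0.25]: (0.00+26.12)/2 × 0.25 = 3.265
  [0.25→0.75]: (26.12+51.84)/2 × 0.5 = 19.49
  [0.75→1.75]: (51.84+58.67)/2 × 1 = 55.255
  [1.75→2.75]: (58.67+50.16)/2 × 1 = 54.415
  Sum = 132.425 mcg/mL·hr

AUC = 132 mcg/mL·hr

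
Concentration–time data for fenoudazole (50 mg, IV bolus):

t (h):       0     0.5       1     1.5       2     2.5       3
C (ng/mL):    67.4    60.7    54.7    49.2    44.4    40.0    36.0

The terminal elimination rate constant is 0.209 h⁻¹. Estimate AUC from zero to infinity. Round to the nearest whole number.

Trapezoidal AUC_0→3:
  [0→0.5]: (67.4+60.7)/2 × 0.5 = 32.025
  [0.5→1]: (60.7+54.7)/2 × 0.5 = 28.85
  [1→1.5]: (54.7+49.2)/2 × 0.5 = 25.975
  [1.5→2]: (49.2+44.4)/2 × 0.5 = 23.4
  [2→2.5]: (44.4+40.0)/2 × 0.5 = 21.1
  [2.5→3]: (40.0+36.0)/2 × 0.5 = 19.0
  Sum = 150.35 ng/mL·h
Extrapolated tail: C_last / k_e = 36.0 / 0.209 = 172.249
AUC_0→∞ = 150.35 + 172.249 = 322.599 ng/mL·h

AUC = 323 ng/mL·h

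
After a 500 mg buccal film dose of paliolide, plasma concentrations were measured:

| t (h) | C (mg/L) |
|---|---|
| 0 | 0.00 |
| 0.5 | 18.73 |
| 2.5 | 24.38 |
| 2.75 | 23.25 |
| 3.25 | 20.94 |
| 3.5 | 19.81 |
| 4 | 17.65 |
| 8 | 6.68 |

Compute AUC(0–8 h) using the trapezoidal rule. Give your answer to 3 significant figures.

Trapezoidal AUC_0→8:
  [0→0.5]: (0.00+18.73)/2 × 0.5 = 4.6825
  [0.5→2.5]: (18.73+24.38)/2 × 2 = 43.11
  [2.5→2.75]: (24.38+23.25)/2 × 0.25 = 5.95375
  [2.75→3.25]: (23.25+20.94)/2 × 0.5 = 11.0475
  [3.25→3.5]: (20.94+19.81)/2 × 0.25 = 5.09375
  [3.5→4]: (19.81+17.65)/2 × 0.5 = 9.365
  [4→8]: (17.65+6.68)/2 × 4 = 48.66
  Sum = 127.9125 mg/L·h

AUC = 128 mg/L·h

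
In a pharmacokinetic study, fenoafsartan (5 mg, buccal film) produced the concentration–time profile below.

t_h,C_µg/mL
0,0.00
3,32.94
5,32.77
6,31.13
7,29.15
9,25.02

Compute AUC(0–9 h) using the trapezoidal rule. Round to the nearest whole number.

Trapezoidal AUC_0→9:
  [0→3]: (0.00+32.94)/2 × 3 = 49.41
  [3→5]: (32.94+32.77)/2 × 2 = 65.71
  [5→6]: (32.77+31.13)/2 × 1 = 31.95
  [6→7]: (31.13+29.15)/2 × 1 = 30.14
  [7→9]: (29.15+25.02)/2 × 2 = 54.17
  Sum = 231.38 µg/mL·h

AUC = 231 µg/mL·h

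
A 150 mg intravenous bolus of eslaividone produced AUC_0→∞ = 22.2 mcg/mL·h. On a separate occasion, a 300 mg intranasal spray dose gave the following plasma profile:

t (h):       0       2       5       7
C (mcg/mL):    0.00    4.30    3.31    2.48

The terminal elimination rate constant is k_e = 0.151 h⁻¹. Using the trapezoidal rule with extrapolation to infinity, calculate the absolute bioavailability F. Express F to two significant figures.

Trapezoidal AUC_0→7 (intranasal spray):
  [0→2]: (0.00+4.30)/2 × 2 = 4.3
  [2→5]: (4.30+3.31)/2 × 3 = 11.415
  [5→7]: (3.31+2.48)/2 × 2 = 5.79
  Sum = 21.505 mcg/mL·h
Tail: C_last/k_e = 2.48/0.151 = 16.424
AUC_0→∞ (intranasal spray) = 21.505 + 16.424 = 37.929 mcg/mL·h
F = (AUC_ev/D_ev)/(AUC_iv/D_iv) = (37.929/300)/(22.2/150) = 0.12643/0.148 = 0.8543

F = 0.85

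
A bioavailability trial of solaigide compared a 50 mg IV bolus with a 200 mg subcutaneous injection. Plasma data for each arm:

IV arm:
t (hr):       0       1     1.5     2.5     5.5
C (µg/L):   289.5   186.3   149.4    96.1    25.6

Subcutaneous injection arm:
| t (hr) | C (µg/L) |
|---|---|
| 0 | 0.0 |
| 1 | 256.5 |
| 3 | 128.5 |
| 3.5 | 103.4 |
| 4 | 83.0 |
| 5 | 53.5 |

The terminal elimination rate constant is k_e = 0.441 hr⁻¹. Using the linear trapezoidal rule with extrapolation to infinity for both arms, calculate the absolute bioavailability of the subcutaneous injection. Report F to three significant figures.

F = 0.295

Trapezoidal AUC_0→5.5 (IV):
  [0→1]: (289.5+186.3)/2 × 1 = 237.9
  [1→1.5]: (186.3+149.4)/2 × 0.5 = 83.925
  [1.5→2.5]: (149.4+96.1)/2 × 1 = 122.75
  [2.5→5.5]: (96.1+25.6)/2 × 3 = 182.55
  Sum = 627.125 µg/L·hr
IV tail: 25.6/0.441 = 58.050; AUC_iv,0→∞ = 627.125 + 58.050 = 685.175 µg/L·hr
Trapezoidal AUC_0→5 (subcutaneous injection):
  [0→1]: (0.0+256.5)/2 × 1 = 128.25
  [1→3]: (256.5+128.5)/2 × 2 = 385.0
  [3→3.5]: (128.5+103.4)/2 × 0.5 = 57.975
  [3.5→4]: (103.4+83.0)/2 × 0.5 = 46.6
  [4→5]: (83.0+53.5)/2 × 1 = 68.25
  Sum = 686.075 µg/L·hr
subcutaneous injection tail: 53.5/0.441 = 121.315; AUC_ev,0→∞ = 686.075 + 121.315 = 807.39 µg/L·hr
F = (AUC_ev/D_ev)/(AUC_iv/D_iv) = (807.39/200)/(685.175/50) = 4.03695/13.7035 = 0.2946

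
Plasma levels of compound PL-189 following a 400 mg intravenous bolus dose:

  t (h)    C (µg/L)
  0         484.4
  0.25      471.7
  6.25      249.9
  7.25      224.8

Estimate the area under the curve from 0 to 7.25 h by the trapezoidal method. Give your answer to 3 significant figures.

Trapezoidal AUC_0→7.25:
  [0→0.25]: (484.4+471.7)/2 × 0.25 = 119.5125
  [0.25→6.25]: (471.7+249.9)/2 × 6 = 2164.8
  [6.25→7.25]: (249.9+224.8)/2 × 1 = 237.35
  Sum = 2521.6625 µg/L·h

AUC = 2520 µg/L·h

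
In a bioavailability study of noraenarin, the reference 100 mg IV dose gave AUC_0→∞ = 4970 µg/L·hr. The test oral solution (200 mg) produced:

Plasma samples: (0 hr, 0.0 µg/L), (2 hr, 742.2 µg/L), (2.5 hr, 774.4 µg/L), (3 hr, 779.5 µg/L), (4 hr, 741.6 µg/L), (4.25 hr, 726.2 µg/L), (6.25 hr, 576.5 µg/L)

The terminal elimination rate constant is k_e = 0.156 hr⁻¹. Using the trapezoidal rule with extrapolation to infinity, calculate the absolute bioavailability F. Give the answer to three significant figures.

Trapezoidal AUC_0→6.25 (oral solution):
  [0→2]: (0.0+742.2)/2 × 2 = 742.2
  [2→2.5]: (742.2+774.4)/2 × 0.5 = 379.15
  [2.5→3]: (774.4+779.5)/2 × 0.5 = 388.475
  [3→4]: (779.5+741.6)/2 × 1 = 760.55
  [4→4.25]: (741.6+726.2)/2 × 0.25 = 183.475
  [4.25→6.25]: (726.2+576.5)/2 × 2 = 1302.7
  Sum = 3756.55 µg/L·hr
Tail: C_last/k_e = 576.5/0.156 = 3695.513
AUC_0→∞ (oral solution) = 3756.55 + 3695.513 = 7452.063 µg/L·hr
F = (AUC_ev/D_ev)/(AUC_iv/D_iv) = (7452.063/200)/(4970/100) = 37.260315/49.7 = 0.7497

F = 0.750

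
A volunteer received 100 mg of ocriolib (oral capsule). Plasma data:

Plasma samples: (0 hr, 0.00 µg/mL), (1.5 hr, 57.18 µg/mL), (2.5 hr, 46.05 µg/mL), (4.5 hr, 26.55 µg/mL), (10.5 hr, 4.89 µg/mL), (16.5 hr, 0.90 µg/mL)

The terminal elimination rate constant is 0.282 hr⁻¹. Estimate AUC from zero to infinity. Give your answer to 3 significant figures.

AUC = 282 µg/mL·hr

Trapezoidal AUC_0→16.5:
  [0→1.5]: (0.00+57.18)/2 × 1.5 = 42.885
  [1.5→2.5]: (57.18+46.05)/2 × 1 = 51.615
  [2.5→4.5]: (46.05+26.55)/2 × 2 = 72.6
  [4.5→10.5]: (26.55+4.89)/2 × 6 = 94.32
  [10.5→16.5]: (4.89+0.90)/2 × 6 = 17.37
  Sum = 278.79 µg/mL·hr
Extrapolated tail: C_last / k_e = 0.90 / 0.282 = 3.191
AUC_0→∞ = 278.79 + 3.191 = 281.981 µg/mL·hr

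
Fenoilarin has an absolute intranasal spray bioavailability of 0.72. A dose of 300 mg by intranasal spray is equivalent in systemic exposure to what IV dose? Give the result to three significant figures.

D_iv = 216 mg

Systemic exposure from an extravascular dose = F × D_ev, so the equivalent IV dose is F × D_ev.
D_iv = F × D_ev = 0.72 × 300 = 216 mg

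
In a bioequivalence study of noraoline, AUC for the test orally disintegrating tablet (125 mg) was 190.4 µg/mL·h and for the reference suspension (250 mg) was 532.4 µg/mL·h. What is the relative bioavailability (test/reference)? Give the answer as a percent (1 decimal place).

F_rel = 71.5%

F_rel = (AUC_test/D_test) / (AUC_ref/D_ref)
      = (190.4/125) / (532.4/250)
      = 1.5232 / 2.1296 = 0.7153 = 71.53%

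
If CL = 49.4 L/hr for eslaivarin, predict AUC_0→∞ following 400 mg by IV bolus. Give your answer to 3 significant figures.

AUC = 8.10 mg/L·hr

AUC_0→∞ = Dose_iv / CL
        = 400 / 49.4 = 8.09717 mg/L·hr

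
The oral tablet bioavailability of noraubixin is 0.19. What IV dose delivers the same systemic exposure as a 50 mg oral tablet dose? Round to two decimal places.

D_iv = 9.50 mg

Systemic exposure from an extravascular dose = F × D_ev, so the equivalent IV dose is F × D_ev.
D_iv = F × D_ev = 0.19 × 50 = 9.5 mg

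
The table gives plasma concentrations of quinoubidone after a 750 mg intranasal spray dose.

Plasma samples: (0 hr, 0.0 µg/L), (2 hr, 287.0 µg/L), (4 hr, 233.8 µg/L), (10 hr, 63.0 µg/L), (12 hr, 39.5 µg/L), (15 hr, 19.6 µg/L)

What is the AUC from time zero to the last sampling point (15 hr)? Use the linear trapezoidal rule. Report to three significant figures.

AUC = 1890 µg/L·hr

Trapezoidal AUC_0→15:
  [0→2]: (0.0+287.0)/2 × 2 = 287.0
  [2→4]: (287.0+233.8)/2 × 2 = 520.8
  [4→10]: (233.8+63.0)/2 × 6 = 890.4
  [10→12]: (63.0+39.5)/2 × 2 = 102.5
  [12→15]: (39.5+19.6)/2 × 3 = 88.65
  Sum = 1889.35 µg/L·hr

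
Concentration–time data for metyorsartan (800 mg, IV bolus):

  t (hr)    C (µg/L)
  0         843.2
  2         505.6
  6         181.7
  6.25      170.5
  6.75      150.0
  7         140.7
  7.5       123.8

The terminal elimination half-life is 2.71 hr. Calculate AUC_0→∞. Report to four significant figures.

Trapezoidal AUC_0→7.5:
  [0→2]: (843.2+505.6)/2 × 2 = 1348.8
  [2→6]: (505.6+181.7)/2 × 4 = 1374.6
  [6→6.25]: (181.7+170.5)/2 × 0.25 = 44.025
  [6.25→6.75]: (170.5+150.0)/2 × 0.5 = 80.125
  [6.75→7]: (150.0+140.7)/2 × 0.25 = 36.3375
  [7→7.5]: (140.7+123.8)/2 × 0.5 = 66.125
  Sum = 2950.0125 µg/L·hr
k_e = ln2 / t½ = 0.693147 / 2.71 = 0.2558 hr^-1
Extrapolated tail: C_last / k_e = 123.8 / 0.2558 = 483.972
AUC_0→∞ = 2950.0125 + 483.972 = 3433.9845 µg/L·hr

AUC = 3434 µg/L·hr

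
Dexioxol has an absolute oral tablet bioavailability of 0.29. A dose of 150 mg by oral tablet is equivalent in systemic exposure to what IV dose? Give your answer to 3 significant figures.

Systemic exposure from an extravascular dose = F × D_ev, so the equivalent IV dose is F × D_ev.
D_iv = F × D_ev = 0.29 × 150 = 43.5 mg

D_iv = 43.5 mg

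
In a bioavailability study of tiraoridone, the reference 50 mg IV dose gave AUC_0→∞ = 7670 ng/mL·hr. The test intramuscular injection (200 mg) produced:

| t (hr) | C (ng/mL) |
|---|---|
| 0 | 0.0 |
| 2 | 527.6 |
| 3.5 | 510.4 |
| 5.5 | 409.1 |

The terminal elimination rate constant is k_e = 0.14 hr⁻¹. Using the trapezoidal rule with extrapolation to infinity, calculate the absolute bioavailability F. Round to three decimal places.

F = 0.168

Trapezoidal AUC_0→5.5 (intramuscular injection):
  [0→2]: (0.0+527.6)/2 × 2 = 527.6
  [2→3.5]: (527.6+510.4)/2 × 1.5 = 778.5
  [3.5→5.5]: (510.4+409.1)/2 × 2 = 919.5
  Sum = 2225.6 ng/mL·hr
Tail: C_last/k_e = 409.1/0.14 = 2922.143
AUC_0→∞ (intramuscular injection) = 2225.6 + 2922.143 = 5147.743 ng/mL·hr
F = (AUC_ev/D_ev)/(AUC_iv/D_iv) = (5147.743/200)/(7670/50) = 25.738715/153.4 = 0.1678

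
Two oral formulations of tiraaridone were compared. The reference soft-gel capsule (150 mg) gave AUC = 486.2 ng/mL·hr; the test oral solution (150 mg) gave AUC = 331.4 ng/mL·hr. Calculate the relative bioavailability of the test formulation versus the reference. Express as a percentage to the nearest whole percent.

F_rel = (AUC_test/D_test) / (AUC_ref/D_ref)
      = (331.4/150) / (486.2/150)
      = 2.20933 / 3.24133 = 0.6816 = 68.16%

F_rel = 68%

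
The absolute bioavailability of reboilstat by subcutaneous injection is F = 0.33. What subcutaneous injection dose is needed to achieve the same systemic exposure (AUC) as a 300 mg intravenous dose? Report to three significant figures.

For equal systemic exposure: F × D_ev = D_iv
D_ev = D_iv / F = 300 / 0.33 = 909.091 mg

D_subcutaneous = 909 mg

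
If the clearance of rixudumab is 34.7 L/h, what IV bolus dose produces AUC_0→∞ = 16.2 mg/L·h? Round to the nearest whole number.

Dose = 562 mg

Dose_iv = CL × AUC_0→∞
     = 34.7 × 16.2 = 562.14 mg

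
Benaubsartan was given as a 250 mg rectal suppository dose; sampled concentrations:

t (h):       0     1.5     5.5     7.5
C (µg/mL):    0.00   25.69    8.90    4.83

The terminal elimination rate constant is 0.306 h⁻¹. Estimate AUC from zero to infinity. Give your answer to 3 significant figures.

AUC = 118 µg/mL·h

Trapezoidal AUC_0→7.5:
  [0→1.5]: (0.00+25.69)/2 × 1.5 = 19.2675
  [1.5→5.5]: (25.69+8.90)/2 × 4 = 69.18
  [5.5→7.5]: (8.90+4.83)/2 × 2 = 13.73
  Sum = 102.1775 µg/mL·h
Extrapolated tail: C_last / k_e = 4.83 / 0.306 = 15.784
AUC_0→∞ = 102.1775 + 15.784 = 117.9615 µg/mL·h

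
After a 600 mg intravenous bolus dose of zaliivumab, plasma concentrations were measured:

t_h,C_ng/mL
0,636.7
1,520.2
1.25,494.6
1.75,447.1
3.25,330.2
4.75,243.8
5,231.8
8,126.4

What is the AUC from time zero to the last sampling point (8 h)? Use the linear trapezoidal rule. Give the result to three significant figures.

AUC = 2550 ng/mL·h

Trapezoidal AUC_0→8:
  [0→1]: (636.7+520.2)/2 × 1 = 578.45
  [1→1.25]: (520.2+494.6)/2 × 0.25 = 126.85
  [1.25→1.75]: (494.6+447.1)/2 × 0.5 = 235.425
  [1.75→3.25]: (447.1+330.2)/2 × 1.5 = 582.975
  [3.25→4.75]: (330.2+243.8)/2 × 1.5 = 430.5
  [4.75→5]: (243.8+231.8)/2 × 0.25 = 59.45
  [5→8]: (231.8+126.4)/2 × 3 = 537.3
  Sum = 2550.95 ng/mL·h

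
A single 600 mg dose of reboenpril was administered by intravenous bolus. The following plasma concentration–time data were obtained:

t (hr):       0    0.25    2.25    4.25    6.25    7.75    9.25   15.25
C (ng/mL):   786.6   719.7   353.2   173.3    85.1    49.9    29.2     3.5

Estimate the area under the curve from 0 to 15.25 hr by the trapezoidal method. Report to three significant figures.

AUC = 2300 ng/mL·hr

Trapezoidal AUC_0→15.25:
  [0→0.25]: (786.6+719.7)/2 × 0.25 = 188.2875
  [0.25→2.25]: (719.7+353.2)/2 × 2 = 1072.9
  [2.25→4.25]: (353.2+173.3)/2 × 2 = 526.5
  [4.25→6.25]: (173.3+85.1)/2 × 2 = 258.4
  [6.25→7.75]: (85.1+49.9)/2 × 1.5 = 101.25
  [7.75→9.25]: (49.9+29.2)/2 × 1.5 = 59.325
  [9.25→15.25]: (29.2+3.5)/2 × 6 = 98.1
  Sum = 2304.7625 ng/mL·hr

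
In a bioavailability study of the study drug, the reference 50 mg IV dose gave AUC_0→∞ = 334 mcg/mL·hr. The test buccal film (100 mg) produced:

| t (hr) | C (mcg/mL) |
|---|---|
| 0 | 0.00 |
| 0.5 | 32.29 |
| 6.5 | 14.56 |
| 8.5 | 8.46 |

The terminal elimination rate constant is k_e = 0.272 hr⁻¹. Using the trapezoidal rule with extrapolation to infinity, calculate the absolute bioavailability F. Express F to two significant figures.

F = 0.30

Trapezoidal AUC_0→8.5 (buccal film):
  [0→0.5]: (0.00+32.29)/2 × 0.5 = 8.0725
  [0.5→6.5]: (32.29+14.56)/2 × 6 = 140.55
  [6.5→8.5]: (14.56+8.46)/2 × 2 = 23.02
  Sum = 171.6425 mcg/mL·hr
Tail: C_last/k_e = 8.46/0.272 = 31.103
AUC_0→∞ (buccal film) = 171.6425 + 31.103 = 202.7455 mcg/mL·hr
F = (AUC_ev/D_ev)/(AUC_iv/D_iv) = (202.7455/100)/(334/50) = 2.027455/6.68 = 0.3035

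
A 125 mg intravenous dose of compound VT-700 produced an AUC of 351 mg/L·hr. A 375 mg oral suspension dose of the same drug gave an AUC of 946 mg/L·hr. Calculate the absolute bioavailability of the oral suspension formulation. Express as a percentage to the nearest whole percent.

F = (AUC_ev / D_ev) / (AUC_iv / D_iv)
  = (946/375) / (351/125)
  = 2.52267 / 2.808 = 0.8984
  = 89.84%

F = 90%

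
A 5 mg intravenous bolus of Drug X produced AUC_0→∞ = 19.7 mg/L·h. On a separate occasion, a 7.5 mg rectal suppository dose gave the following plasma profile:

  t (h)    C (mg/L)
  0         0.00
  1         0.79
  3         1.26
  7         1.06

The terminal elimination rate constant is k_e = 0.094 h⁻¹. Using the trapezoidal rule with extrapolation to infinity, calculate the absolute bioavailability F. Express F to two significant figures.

F = 0.62

Trapezoidal AUC_0→7 (rectal suppository):
  [0→1]: (0.00+0.79)/2 × 1 = 0.395
  [1→3]: (0.79+1.26)/2 × 2 = 2.05
  [3→7]: (1.26+1.06)/2 × 4 = 4.64
  Sum = 7.085 mg/L·h
Tail: C_last/k_e = 1.06/0.094 = 11.277
AUC_0→∞ (rectal suppository) = 7.085 + 11.277 = 18.362 mg/L·h
F = (AUC_ev/D_ev)/(AUC_iv/D_iv) = (18.362/7.5)/(19.7/5) = 2.44827/3.94 = 0.6214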